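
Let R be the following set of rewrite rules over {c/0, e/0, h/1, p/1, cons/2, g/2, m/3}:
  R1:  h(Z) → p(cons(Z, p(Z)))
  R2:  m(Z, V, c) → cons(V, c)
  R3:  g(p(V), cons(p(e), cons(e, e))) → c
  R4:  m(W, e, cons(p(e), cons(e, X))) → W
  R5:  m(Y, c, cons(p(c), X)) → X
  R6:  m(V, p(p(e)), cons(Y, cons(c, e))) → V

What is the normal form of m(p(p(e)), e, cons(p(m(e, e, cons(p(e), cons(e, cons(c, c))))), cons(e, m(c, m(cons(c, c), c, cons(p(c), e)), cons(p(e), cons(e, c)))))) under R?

1. m(p(p(e)), e, cons(p(m(e, e, cons(p(e), cons(e, cons(c, c))))), cons(e, m(c, m(cons(c, c), c, cons(p(c), e)), cons(p(e), cons(e, c))))))  →  m(p(p(e)), e, cons(p(e), cons(e, m(c, m(cons(c, c), c, cons(p(c), e)), cons(p(e), cons(e, c))))))   [R4 at 3.1.1]
2. m(p(p(e)), e, cons(p(e), cons(e, m(c, m(cons(c, c), c, cons(p(c), e)), cons(p(e), cons(e, c))))))  →  p(p(e))   [R4 at ε]

p(p(e))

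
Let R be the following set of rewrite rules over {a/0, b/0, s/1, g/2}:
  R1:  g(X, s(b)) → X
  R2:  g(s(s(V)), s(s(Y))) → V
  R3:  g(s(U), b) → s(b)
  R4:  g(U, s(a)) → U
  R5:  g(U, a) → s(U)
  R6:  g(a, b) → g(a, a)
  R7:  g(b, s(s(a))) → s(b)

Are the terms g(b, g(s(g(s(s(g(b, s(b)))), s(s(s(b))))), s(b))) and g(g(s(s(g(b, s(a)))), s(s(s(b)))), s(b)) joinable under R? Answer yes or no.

yes — NF(t₁) = b, NF(t₂) = b

Reduce t₁ = g(b, g(s(g(s(s(g(b, s(b)))), s(s(s(b))))), s(b))):
1. g(b, g(s(g(s(s(g(b, s(b)))), s(s(s(b))))), s(b)))  →  g(b, s(g(s(s(g(b, s(b)))), s(s(s(b))))))   [R1 at 2]
2. g(b, s(g(s(s(g(b, s(b)))), s(s(s(b))))))  →  g(b, s(g(b, s(b))))   [R2 at 2.1]
3. g(b, s(g(b, s(b))))  →  g(b, s(b))   [R1 at 2.1]
4. g(b, s(b))  →  b   [R1 at ε]

Reduce t₂ = g(g(s(s(g(b, s(a)))), s(s(s(b)))), s(b)):
1. g(g(s(s(g(b, s(a)))), s(s(s(b)))), s(b))  →  g(s(s(g(b, s(a)))), s(s(s(b))))   [R1 at ε]
2. g(s(s(g(b, s(a)))), s(s(s(b))))  →  g(b, s(a))   [R2 at ε]
3. g(b, s(a))  →  b   [R4 at ε]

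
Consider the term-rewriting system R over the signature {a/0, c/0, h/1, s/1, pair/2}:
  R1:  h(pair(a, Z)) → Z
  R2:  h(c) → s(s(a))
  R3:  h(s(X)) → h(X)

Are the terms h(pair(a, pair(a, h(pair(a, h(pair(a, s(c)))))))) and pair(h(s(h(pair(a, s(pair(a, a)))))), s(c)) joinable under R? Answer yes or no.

Reduce t₁ = h(pair(a, pair(a, h(pair(a, h(pair(a, s(c)))))))):
1. h(pair(a, pair(a, h(pair(a, h(pair(a, s(c))))))))  →  pair(a, h(pair(a, h(pair(a, s(c))))))   [R1 at ε]
2. pair(a, h(pair(a, h(pair(a, s(c))))))  →  pair(a, h(pair(a, s(c))))   [R1 at 2]
3. pair(a, h(pair(a, s(c))))  →  pair(a, s(c))   [R1 at 2]

Reduce t₂ = pair(h(s(h(pair(a, s(pair(a, a)))))), s(c)):
1. pair(h(s(h(pair(a, s(pair(a, a)))))), s(c))  →  pair(h(h(pair(a, s(pair(a, a))))), s(c))   [R3 at 1]
2. pair(h(h(pair(a, s(pair(a, a))))), s(c))  →  pair(h(s(pair(a, a))), s(c))   [R1 at 1.1]
3. pair(h(s(pair(a, a))), s(c))  →  pair(h(pair(a, a)), s(c))   [R3 at 1]
4. pair(h(pair(a, a)), s(c))  →  pair(a, s(c))   [R1 at 1]

yes — NF(t₁) = pair(a, s(c)), NF(t₂) = pair(a, s(c))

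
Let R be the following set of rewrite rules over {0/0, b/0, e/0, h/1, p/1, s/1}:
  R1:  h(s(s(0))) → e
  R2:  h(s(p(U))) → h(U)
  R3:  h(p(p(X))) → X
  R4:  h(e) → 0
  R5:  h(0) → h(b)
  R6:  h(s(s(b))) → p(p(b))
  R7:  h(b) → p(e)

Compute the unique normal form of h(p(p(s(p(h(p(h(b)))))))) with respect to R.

s(p(e))

1. h(p(p(s(p(h(p(h(b))))))))  →  s(p(h(p(h(b)))))   [R3 at ε]
2. s(p(h(p(h(b)))))  →  s(p(h(p(p(e)))))   [R7 at 1.1.1.1]
3. s(p(h(p(p(e)))))  →  s(p(e))   [R3 at 1.1]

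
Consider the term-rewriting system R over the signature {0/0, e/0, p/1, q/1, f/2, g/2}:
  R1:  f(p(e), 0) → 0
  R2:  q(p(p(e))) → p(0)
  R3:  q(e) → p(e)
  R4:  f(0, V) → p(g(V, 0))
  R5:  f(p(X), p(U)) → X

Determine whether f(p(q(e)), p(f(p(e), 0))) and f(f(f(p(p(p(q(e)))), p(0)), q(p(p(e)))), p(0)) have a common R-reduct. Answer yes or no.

yes — NF(t₁) = p(e), NF(t₂) = p(e)

Reduce t₁ = f(p(q(e)), p(f(p(e), 0))):
1. f(p(q(e)), p(f(p(e), 0)))  →  q(e)   [R5 at ε]
2. q(e)  →  p(e)   [R3 at ε]

Reduce t₂ = f(f(f(p(p(p(q(e)))), p(0)), q(p(p(e)))), p(0)):
1. f(f(f(p(p(p(q(e)))), p(0)), q(p(p(e)))), p(0))  →  f(f(p(p(q(e))), q(p(p(e)))), p(0))   [R5 at 1.1]
2. f(f(p(p(q(e))), q(p(p(e)))), p(0))  →  f(f(p(p(p(e))), q(p(p(e)))), p(0))   [R3 at 1.1.1.1]
3. f(f(p(p(p(e))), q(p(p(e)))), p(0))  →  f(f(p(p(p(e))), p(0)), p(0))   [R2 at 1.2]
4. f(f(p(p(p(e))), p(0)), p(0))  →  f(p(p(e)), p(0))   [R5 at 1]
5. f(p(p(e)), p(0))  →  p(e)   [R5 at ε]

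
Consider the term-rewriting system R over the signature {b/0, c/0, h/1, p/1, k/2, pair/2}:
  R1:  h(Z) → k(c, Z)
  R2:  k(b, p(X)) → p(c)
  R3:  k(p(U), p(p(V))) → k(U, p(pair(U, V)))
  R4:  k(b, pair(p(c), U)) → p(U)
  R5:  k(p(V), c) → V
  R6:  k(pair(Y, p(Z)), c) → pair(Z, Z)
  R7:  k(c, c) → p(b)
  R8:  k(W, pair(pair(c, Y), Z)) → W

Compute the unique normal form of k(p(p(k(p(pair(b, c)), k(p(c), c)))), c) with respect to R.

1. k(p(p(k(p(pair(b, c)), k(p(c), c)))), c)  →  p(k(p(pair(b, c)), k(p(c), c)))   [R5 at ε]
2. p(k(p(pair(b, c)), k(p(c), c)))  →  p(k(p(pair(b, c)), c))   [R5 at 1.2]
3. p(k(p(pair(b, c)), c))  →  p(pair(b, c))   [R5 at 1]

p(pair(b, c))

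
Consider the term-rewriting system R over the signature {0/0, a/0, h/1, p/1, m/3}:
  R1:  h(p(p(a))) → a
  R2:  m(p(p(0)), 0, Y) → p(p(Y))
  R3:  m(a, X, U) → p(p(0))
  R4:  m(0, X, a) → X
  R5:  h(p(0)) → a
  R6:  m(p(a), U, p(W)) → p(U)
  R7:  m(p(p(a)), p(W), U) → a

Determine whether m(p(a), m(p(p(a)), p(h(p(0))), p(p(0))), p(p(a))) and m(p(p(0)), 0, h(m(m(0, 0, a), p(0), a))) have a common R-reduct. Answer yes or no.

no — NF(t₁) = p(a), NF(t₂) = p(p(a))

Reduce t₁ = m(p(a), m(p(p(a)), p(h(p(0))), p(p(0))), p(p(a))):
1. m(p(a), m(p(p(a)), p(h(p(0))), p(p(0))), p(p(a)))  →  p(m(p(p(a)), p(h(p(0))), p(p(0))))   [R6 at ε]
2. p(m(p(p(a)), p(h(p(0))), p(p(0))))  →  p(a)   [R7 at 1]

Reduce t₂ = m(p(p(0)), 0, h(m(m(0, 0, a), p(0), a))):
1. m(p(p(0)), 0, h(m(m(0, 0, a), p(0), a)))  →  p(p(h(m(m(0, 0, a), p(0), a))))   [R2 at ε]
2. p(p(h(m(m(0, 0, a), p(0), a))))  →  p(p(h(m(0, p(0), a))))   [R4 at 1.1.1.1]
3. p(p(h(m(0, p(0), a))))  →  p(p(h(p(0))))   [R4 at 1.1.1]
4. p(p(h(p(0))))  →  p(p(a))   [R5 at 1.1]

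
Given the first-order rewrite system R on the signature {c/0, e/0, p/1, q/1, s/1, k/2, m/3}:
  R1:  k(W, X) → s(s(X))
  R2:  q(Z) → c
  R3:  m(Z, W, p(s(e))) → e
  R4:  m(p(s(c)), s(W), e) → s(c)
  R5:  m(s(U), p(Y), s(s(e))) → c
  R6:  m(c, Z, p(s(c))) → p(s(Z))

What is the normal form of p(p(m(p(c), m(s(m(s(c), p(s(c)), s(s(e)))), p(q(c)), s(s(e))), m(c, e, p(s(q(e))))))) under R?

1. p(p(m(p(c), m(s(m(s(c), p(s(c)), s(s(e)))), p(q(c)), s(s(e))), m(c, e, p(s(q(e)))))))  →  p(p(m(p(c), c, m(c, e, p(s(q(e)))))))   [R5 at 1.1.2]
2. p(p(m(p(c), c, m(c, e, p(s(q(e)))))))  →  p(p(m(p(c), c, m(c, e, p(s(c))))))   [R2 at 1.1.3.3.1.1]
3. p(p(m(p(c), c, m(c, e, p(s(c))))))  →  p(p(m(p(c), c, p(s(e)))))   [R6 at 1.1.3]
4. p(p(m(p(c), c, p(s(e)))))  →  p(p(e))   [R3 at 1.1]

p(p(e))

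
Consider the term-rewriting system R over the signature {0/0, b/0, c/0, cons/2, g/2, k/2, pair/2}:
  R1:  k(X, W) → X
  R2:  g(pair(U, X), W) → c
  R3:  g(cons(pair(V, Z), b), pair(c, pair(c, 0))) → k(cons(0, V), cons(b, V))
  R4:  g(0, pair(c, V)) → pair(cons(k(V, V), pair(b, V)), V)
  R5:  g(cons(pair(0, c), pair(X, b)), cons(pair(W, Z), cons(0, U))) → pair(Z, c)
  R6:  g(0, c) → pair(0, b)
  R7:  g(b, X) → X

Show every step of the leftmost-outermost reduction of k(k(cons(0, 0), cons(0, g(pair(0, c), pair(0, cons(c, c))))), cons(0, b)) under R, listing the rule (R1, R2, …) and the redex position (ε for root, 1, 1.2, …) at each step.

cons(0, 0)

1. k(k(cons(0, 0), cons(0, g(pair(0, c), pair(0, cons(c, c))))), cons(0, b))  →  k(cons(0, 0), cons(0, g(pair(0, c), pair(0, cons(c, c)))))   [R1 at ε]
2. k(cons(0, 0), cons(0, g(pair(0, c), pair(0, cons(c, c)))))  →  cons(0, 0)   [R1 at ε]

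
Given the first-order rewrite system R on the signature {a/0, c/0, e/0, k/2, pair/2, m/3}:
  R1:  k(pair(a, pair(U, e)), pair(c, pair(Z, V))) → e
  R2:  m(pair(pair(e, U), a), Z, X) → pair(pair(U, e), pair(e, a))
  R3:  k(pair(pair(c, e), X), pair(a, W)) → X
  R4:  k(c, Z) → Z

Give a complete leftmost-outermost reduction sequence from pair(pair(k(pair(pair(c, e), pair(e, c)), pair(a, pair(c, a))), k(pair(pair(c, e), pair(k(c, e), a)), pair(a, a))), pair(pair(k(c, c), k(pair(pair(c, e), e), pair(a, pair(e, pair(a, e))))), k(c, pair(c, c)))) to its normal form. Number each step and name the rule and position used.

1. pair(pair(k(pair(pair(c, e), pair(e, c)), pair(a, pair(c, a))), k(pair(pair(c, e), pair(k(c, e), a)), pair(a, a))), pair(pair(k(c, c), k(pair(pair(c, e), e), pair(a, pair(e, pair(a, e))))), k(c, pair(c, c))))  →  pair(pair(pair(e, c), k(pair(pair(c, e), pair(k(c, e), a)), pair(a, a))), pair(pair(k(c, c), k(pair(pair(c, e), e), pair(a, pair(e, pair(a, e))))), k(c, pair(c, c))))   [R3 at 1.1]
2. pair(pair(pair(e, c), k(pair(pair(c, e), pair(k(c, e), a)), pair(a, a))), pair(pair(k(c, c), k(pair(pair(c, e), e), pair(a, pair(e, pair(a, e))))), k(c, pair(c, c))))  →  pair(pair(pair(e, c), pair(k(c, e), a)), pair(pair(k(c, c), k(pair(pair(c, e), e), pair(a, pair(e, pair(a, e))))), k(c, pair(c, c))))   [R3 at 1.2]
3. pair(pair(pair(e, c), pair(k(c, e), a)), pair(pair(k(c, c), k(pair(pair(c, e), e), pair(a, pair(e, pair(a, e))))), k(c, pair(c, c))))  →  pair(pair(pair(e, c), pair(e, a)), pair(pair(k(c, c), k(pair(pair(c, e), e), pair(a, pair(e, pair(a, e))))), k(c, pair(c, c))))   [R4 at 1.2.1]
4. pair(pair(pair(e, c), pair(e, a)), pair(pair(k(c, c), k(pair(pair(c, e), e), pair(a, pair(e, pair(a, e))))), k(c, pair(c, c))))  →  pair(pair(pair(e, c), pair(e, a)), pair(pair(c, k(pair(pair(c, e), e), pair(a, pair(e, pair(a, e))))), k(c, pair(c, c))))   [R4 at 2.1.1]
5. pair(pair(pair(e, c), pair(e, a)), pair(pair(c, k(pair(pair(c, e), e), pair(a, pair(e, pair(a, e))))), k(c, pair(c, c))))  →  pair(pair(pair(e, c), pair(e, a)), pair(pair(c, e), k(c, pair(c, c))))   [R3 at 2.1.2]
6. pair(pair(pair(e, c), pair(e, a)), pair(pair(c, e), k(c, pair(c, c))))  →  pair(pair(pair(e, c), pair(e, a)), pair(pair(c, e), pair(c, c)))   [R4 at 2.2]

pair(pair(pair(e, c), pair(e, a)), pair(pair(c, e), pair(c, c)))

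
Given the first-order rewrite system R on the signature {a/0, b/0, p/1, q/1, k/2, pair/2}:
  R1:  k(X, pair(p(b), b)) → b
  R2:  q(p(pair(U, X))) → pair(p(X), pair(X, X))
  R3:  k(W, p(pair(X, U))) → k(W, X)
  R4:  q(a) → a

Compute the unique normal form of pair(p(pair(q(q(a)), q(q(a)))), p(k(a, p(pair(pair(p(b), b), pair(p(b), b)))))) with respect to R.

pair(p(pair(a, a)), p(b))

1. pair(p(pair(q(q(a)), q(q(a)))), p(k(a, p(pair(pair(p(b), b), pair(p(b), b))))))  →  pair(p(pair(q(a), q(q(a)))), p(k(a, p(pair(pair(p(b), b), pair(p(b), b))))))   [R4 at 1.1.1.1]
2. pair(p(pair(q(a), q(q(a)))), p(k(a, p(pair(pair(p(b), b), pair(p(b), b))))))  →  pair(p(pair(a, q(q(a)))), p(k(a, p(pair(pair(p(b), b), pair(p(b), b))))))   [R4 at 1.1.1]
3. pair(p(pair(a, q(q(a)))), p(k(a, p(pair(pair(p(b), b), pair(p(b), b))))))  →  pair(p(pair(a, q(a))), p(k(a, p(pair(pair(p(b), b), pair(p(b), b))))))   [R4 at 1.1.2.1]
4. pair(p(pair(a, q(a))), p(k(a, p(pair(pair(p(b), b), pair(p(b), b))))))  →  pair(p(pair(a, a)), p(k(a, p(pair(pair(p(b), b), pair(p(b), b))))))   [R4 at 1.1.2]
5. pair(p(pair(a, a)), p(k(a, p(pair(pair(p(b), b), pair(p(b), b))))))  →  pair(p(pair(a, a)), p(k(a, pair(p(b), b))))   [R3 at 2.1]
6. pair(p(pair(a, a)), p(k(a, pair(p(b), b))))  →  pair(p(pair(a, a)), p(b))   [R1 at 2.1]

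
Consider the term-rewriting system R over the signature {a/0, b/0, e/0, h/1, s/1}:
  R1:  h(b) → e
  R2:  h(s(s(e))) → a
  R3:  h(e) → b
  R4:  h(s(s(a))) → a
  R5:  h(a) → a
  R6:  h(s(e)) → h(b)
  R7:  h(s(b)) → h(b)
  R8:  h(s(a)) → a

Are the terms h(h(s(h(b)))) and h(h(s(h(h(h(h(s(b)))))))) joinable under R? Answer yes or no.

Reduce t₁ = h(h(s(h(b)))):
1. h(h(s(h(b))))  →  h(h(s(e)))   [R1 at 1.1.1]
2. h(h(s(e)))  →  h(h(b))   [R6 at 1]
3. h(h(b))  →  h(e)   [R1 at 1]
4. h(e)  →  b   [R3 at ε]

Reduce t₂ = h(h(s(h(h(h(h(s(b)))))))):
1. h(h(s(h(h(h(h(s(b))))))))  →  h(h(s(h(h(h(h(b)))))))   [R7 at 1.1.1.1.1.1]
2. h(h(s(h(h(h(h(b)))))))  →  h(h(s(h(h(h(e))))))   [R1 at 1.1.1.1.1.1]
3. h(h(s(h(h(h(e))))))  →  h(h(s(h(h(b)))))   [R3 at 1.1.1.1.1]
4. h(h(s(h(h(b)))))  →  h(h(s(h(e))))   [R1 at 1.1.1.1]
5. h(h(s(h(e))))  →  h(h(s(b)))   [R3 at 1.1.1]
6. h(h(s(b)))  →  h(h(b))   [R7 at 1]
7. h(h(b))  →  h(e)   [R1 at 1]
8. h(e)  →  b   [R3 at ε]

yes — NF(t₁) = b, NF(t₂) = b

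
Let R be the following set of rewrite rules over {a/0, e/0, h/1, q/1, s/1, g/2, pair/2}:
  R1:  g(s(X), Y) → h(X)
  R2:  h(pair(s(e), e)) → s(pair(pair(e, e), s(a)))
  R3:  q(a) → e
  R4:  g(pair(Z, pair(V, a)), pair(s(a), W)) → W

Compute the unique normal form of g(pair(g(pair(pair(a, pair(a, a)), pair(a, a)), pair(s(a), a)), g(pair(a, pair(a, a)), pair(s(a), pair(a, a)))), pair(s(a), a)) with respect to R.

1. g(pair(g(pair(pair(a, pair(a, a)), pair(a, a)), pair(s(a), a)), g(pair(a, pair(a, a)), pair(s(a), pair(a, a)))), pair(s(a), a))  →  g(pair(a, g(pair(a, pair(a, a)), pair(s(a), pair(a, a)))), pair(s(a), a))   [R4 at 1.1]
2. g(pair(a, g(pair(a, pair(a, a)), pair(s(a), pair(a, a)))), pair(s(a), a))  →  g(pair(a, pair(a, a)), pair(s(a), a))   [R4 at 1.2]
3. g(pair(a, pair(a, a)), pair(s(a), a))  →  a   [R4 at ε]

a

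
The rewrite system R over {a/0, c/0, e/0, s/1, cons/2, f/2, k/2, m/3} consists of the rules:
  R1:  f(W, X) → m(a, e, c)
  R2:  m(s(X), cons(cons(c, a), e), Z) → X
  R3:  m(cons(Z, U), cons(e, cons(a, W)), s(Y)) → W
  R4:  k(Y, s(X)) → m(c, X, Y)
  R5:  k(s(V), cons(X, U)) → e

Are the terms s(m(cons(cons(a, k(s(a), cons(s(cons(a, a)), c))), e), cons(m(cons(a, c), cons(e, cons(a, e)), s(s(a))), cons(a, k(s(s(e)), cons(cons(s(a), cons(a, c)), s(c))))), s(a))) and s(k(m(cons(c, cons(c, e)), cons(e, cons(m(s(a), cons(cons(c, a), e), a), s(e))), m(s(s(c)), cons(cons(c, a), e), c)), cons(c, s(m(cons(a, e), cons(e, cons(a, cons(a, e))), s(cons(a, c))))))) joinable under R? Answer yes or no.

yes — NF(t₁) = s(e), NF(t₂) = s(e)

Reduce t₁ = s(m(cons(cons(a, k(s(a), cons(s(cons(a, a)), c))), e), cons(m(cons(a, c), cons(e, cons(a, e)), s(s(a))), cons(a, k(s(s(e)), cons(cons(s(a), cons(a, c)), s(c))))), s(a))):
1. s(m(cons(cons(a, k(s(a), cons(s(cons(a, a)), c))), e), cons(m(cons(a, c), cons(e, cons(a, e)), s(s(a))), cons(a, k(s(s(e)), cons(cons(s(a), cons(a, c)), s(c))))), s(a)))  →  s(m(cons(cons(a, e), e), cons(m(cons(a, c), cons(e, cons(a, e)), s(s(a))), cons(a, k(s(s(e)), cons(cons(s(a), cons(a, c)), s(c))))), s(a)))   [R5 at 1.1.1.2]
2. s(m(cons(cons(a, e), e), cons(m(cons(a, c), cons(e, cons(a, e)), s(s(a))), cons(a, k(s(s(e)), cons(cons(s(a), cons(a, c)), s(c))))), s(a)))  →  s(m(cons(cons(a, e), e), cons(e, cons(a, k(s(s(e)), cons(cons(s(a), cons(a, c)), s(c))))), s(a)))   [R3 at 1.2.1]
3. s(m(cons(cons(a, e), e), cons(e, cons(a, k(s(s(e)), cons(cons(s(a), cons(a, c)), s(c))))), s(a)))  →  s(k(s(s(e)), cons(cons(s(a), cons(a, c)), s(c))))   [R3 at 1]
4. s(k(s(s(e)), cons(cons(s(a), cons(a, c)), s(c))))  →  s(e)   [R5 at 1]

Reduce t₂ = s(k(m(cons(c, cons(c, e)), cons(e, cons(m(s(a), cons(cons(c, a), e), a), s(e))), m(s(s(c)), cons(cons(c, a), e), c)), cons(c, s(m(cons(a, e), cons(e, cons(a, cons(a, e))), s(cons(a, c))))))):
1. s(k(m(cons(c, cons(c, e)), cons(e, cons(m(s(a), cons(cons(c, a), e), a), s(e))), m(s(s(c)), cons(cons(c, a), e), c)), cons(c, s(m(cons(a, e), cons(e, cons(a, cons(a, e))), s(cons(a, c)))))))  →  s(k(m(cons(c, cons(c, e)), cons(e, cons(a, s(e))), m(s(s(c)), cons(cons(c, a), e), c)), cons(c, s(m(cons(a, e), cons(e, cons(a, cons(a, e))), s(cons(a, c)))))))   [R2 at 1.1.2.2.1]
2. s(k(m(cons(c, cons(c, e)), cons(e, cons(a, s(e))), m(s(s(c)), cons(cons(c, a), e), c)), cons(c, s(m(cons(a, e), cons(e, cons(a, cons(a, e))), s(cons(a, c)))))))  →  s(k(m(cons(c, cons(c, e)), cons(e, cons(a, s(e))), s(c)), cons(c, s(m(cons(a, e), cons(e, cons(a, cons(a, e))), s(cons(a, c)))))))   [R2 at 1.1.3]
3. s(k(m(cons(c, cons(c, e)), cons(e, cons(a, s(e))), s(c)), cons(c, s(m(cons(a, e), cons(e, cons(a, cons(a, e))), s(cons(a, c)))))))  →  s(k(s(e), cons(c, s(m(cons(a, e), cons(e, cons(a, cons(a, e))), s(cons(a, c)))))))   [R3 at 1.1]
4. s(k(s(e), cons(c, s(m(cons(a, e), cons(e, cons(a, cons(a, e))), s(cons(a, c)))))))  →  s(e)   [R5 at 1]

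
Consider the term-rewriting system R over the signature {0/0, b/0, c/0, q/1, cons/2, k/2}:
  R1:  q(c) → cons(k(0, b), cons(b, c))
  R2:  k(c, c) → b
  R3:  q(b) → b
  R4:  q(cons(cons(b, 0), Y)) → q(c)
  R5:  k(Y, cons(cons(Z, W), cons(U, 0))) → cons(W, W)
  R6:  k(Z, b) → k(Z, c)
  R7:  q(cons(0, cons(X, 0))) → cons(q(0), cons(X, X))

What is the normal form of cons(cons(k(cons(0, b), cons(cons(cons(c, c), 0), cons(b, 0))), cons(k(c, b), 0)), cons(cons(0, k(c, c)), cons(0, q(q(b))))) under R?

1. cons(cons(k(cons(0, b), cons(cons(cons(c, c), 0), cons(b, 0))), cons(k(c, b), 0)), cons(cons(0, k(c, c)), cons(0, q(q(b)))))  →  cons(cons(cons(0, 0), cons(k(c, b), 0)), cons(cons(0, k(c, c)), cons(0, q(q(b)))))   [R5 at 1.1]
2. cons(cons(cons(0, 0), cons(k(c, b), 0)), cons(cons(0, k(c, c)), cons(0, q(q(b)))))  →  cons(cons(cons(0, 0), cons(k(c, c), 0)), cons(cons(0, k(c, c)), cons(0, q(q(b)))))   [R6 at 1.2.1]
3. cons(cons(cons(0, 0), cons(k(c, c), 0)), cons(cons(0, k(c, c)), cons(0, q(q(b)))))  →  cons(cons(cons(0, 0), cons(b, 0)), cons(cons(0, k(c, c)), cons(0, q(q(b)))))   [R2 at 1.2.1]
4. cons(cons(cons(0, 0), cons(b, 0)), cons(cons(0, k(c, c)), cons(0, q(q(b)))))  →  cons(cons(cons(0, 0), cons(b, 0)), cons(cons(0, b), cons(0, q(q(b)))))   [R2 at 2.1.2]
5. cons(cons(cons(0, 0), cons(b, 0)), cons(cons(0, b), cons(0, q(q(b)))))  →  cons(cons(cons(0, 0), cons(b, 0)), cons(cons(0, b), cons(0, q(b))))   [R3 at 2.2.2.1]
6. cons(cons(cons(0, 0), cons(b, 0)), cons(cons(0, b), cons(0, q(b))))  →  cons(cons(cons(0, 0), cons(b, 0)), cons(cons(0, b), cons(0, b)))   [R3 at 2.2.2]

cons(cons(cons(0, 0), cons(b, 0)), cons(cons(0, b), cons(0, b)))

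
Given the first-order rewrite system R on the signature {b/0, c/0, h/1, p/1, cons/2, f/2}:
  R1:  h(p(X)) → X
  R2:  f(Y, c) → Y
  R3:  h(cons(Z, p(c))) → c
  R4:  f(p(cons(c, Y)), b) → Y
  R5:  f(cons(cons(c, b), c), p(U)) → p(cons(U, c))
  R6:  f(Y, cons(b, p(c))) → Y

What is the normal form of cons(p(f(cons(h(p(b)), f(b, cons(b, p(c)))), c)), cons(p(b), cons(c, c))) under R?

cons(p(cons(b, b)), cons(p(b), cons(c, c)))

1. cons(p(f(cons(h(p(b)), f(b, cons(b, p(c)))), c)), cons(p(b), cons(c, c)))  →  cons(p(cons(h(p(b)), f(b, cons(b, p(c))))), cons(p(b), cons(c, c)))   [R2 at 1.1]
2. cons(p(cons(h(p(b)), f(b, cons(b, p(c))))), cons(p(b), cons(c, c)))  →  cons(p(cons(b, f(b, cons(b, p(c))))), cons(p(b), cons(c, c)))   [R1 at 1.1.1]
3. cons(p(cons(b, f(b, cons(b, p(c))))), cons(p(b), cons(c, c)))  →  cons(p(cons(b, b)), cons(p(b), cons(c, c)))   [R6 at 1.1.2]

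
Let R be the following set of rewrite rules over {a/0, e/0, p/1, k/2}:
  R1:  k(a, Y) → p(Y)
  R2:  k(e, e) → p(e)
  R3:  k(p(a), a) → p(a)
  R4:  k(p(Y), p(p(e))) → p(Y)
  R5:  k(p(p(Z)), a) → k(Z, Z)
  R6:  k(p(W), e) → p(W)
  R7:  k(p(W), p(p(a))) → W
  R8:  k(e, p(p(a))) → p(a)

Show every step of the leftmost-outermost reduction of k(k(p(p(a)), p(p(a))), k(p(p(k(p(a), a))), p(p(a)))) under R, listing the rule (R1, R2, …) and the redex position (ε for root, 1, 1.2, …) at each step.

1. k(k(p(p(a)), p(p(a))), k(p(p(k(p(a), a))), p(p(a))))  →  k(p(a), k(p(p(k(p(a), a))), p(p(a))))   [R7 at 1]
2. k(p(a), k(p(p(k(p(a), a))), p(p(a))))  →  k(p(a), p(k(p(a), a)))   [R7 at 2]
3. k(p(a), p(k(p(a), a)))  →  k(p(a), p(p(a)))   [R3 at 2.1]
4. k(p(a), p(p(a)))  →  a   [R7 at ε]

a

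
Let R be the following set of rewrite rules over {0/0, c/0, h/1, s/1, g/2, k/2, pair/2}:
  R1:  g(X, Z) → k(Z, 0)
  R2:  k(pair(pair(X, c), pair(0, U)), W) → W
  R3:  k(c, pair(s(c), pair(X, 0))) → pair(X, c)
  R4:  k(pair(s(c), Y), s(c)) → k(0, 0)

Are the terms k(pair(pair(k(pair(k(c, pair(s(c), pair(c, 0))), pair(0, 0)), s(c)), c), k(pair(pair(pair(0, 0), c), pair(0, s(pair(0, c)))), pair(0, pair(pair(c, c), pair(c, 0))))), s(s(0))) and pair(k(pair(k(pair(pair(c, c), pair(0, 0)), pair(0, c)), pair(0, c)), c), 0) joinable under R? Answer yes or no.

no — NF(t₁) = s(s(0)), NF(t₂) = pair(c, 0)

Reduce t₁ = k(pair(pair(k(pair(k(c, pair(s(c), pair(c, 0))), pair(0, 0)), s(c)), c), k(pair(pair(pair(0, 0), c), pair(0, s(pair(0, c)))), pair(0, pair(pair(c, c), pair(c, 0))))), s(s(0))):
1. k(pair(pair(k(pair(k(c, pair(s(c), pair(c, 0))), pair(0, 0)), s(c)), c), k(pair(pair(pair(0, 0), c), pair(0, s(pair(0, c)))), pair(0, pair(pair(c, c), pair(c, 0))))), s(s(0)))  →  k(pair(pair(k(pair(pair(c, c), pair(0, 0)), s(c)), c), k(pair(pair(pair(0, 0), c), pair(0, s(pair(0, c)))), pair(0, pair(pair(c, c), pair(c, 0))))), s(s(0)))   [R3 at 1.1.1.1.1]
2. k(pair(pair(k(pair(pair(c, c), pair(0, 0)), s(c)), c), k(pair(pair(pair(0, 0), c), pair(0, s(pair(0, c)))), pair(0, pair(pair(c, c), pair(c, 0))))), s(s(0)))  →  k(pair(pair(s(c), c), k(pair(pair(pair(0, 0), c), pair(0, s(pair(0, c)))), pair(0, pair(pair(c, c), pair(c, 0))))), s(s(0)))   [R2 at 1.1.1]
3. k(pair(pair(s(c), c), k(pair(pair(pair(0, 0), c), pair(0, s(pair(0, c)))), pair(0, pair(pair(c, c), pair(c, 0))))), s(s(0)))  →  k(pair(pair(s(c), c), pair(0, pair(pair(c, c), pair(c, 0)))), s(s(0)))   [R2 at 1.2]
4. k(pair(pair(s(c), c), pair(0, pair(pair(c, c), pair(c, 0)))), s(s(0)))  →  s(s(0))   [R2 at ε]

Reduce t₂ = pair(k(pair(k(pair(pair(c, c), pair(0, 0)), pair(0, c)), pair(0, c)), c), 0):
1. pair(k(pair(k(pair(pair(c, c), pair(0, 0)), pair(0, c)), pair(0, c)), c), 0)  →  pair(k(pair(pair(0, c), pair(0, c)), c), 0)   [R2 at 1.1.1]
2. pair(k(pair(pair(0, c), pair(0, c)), c), 0)  →  pair(c, 0)   [R2 at 1]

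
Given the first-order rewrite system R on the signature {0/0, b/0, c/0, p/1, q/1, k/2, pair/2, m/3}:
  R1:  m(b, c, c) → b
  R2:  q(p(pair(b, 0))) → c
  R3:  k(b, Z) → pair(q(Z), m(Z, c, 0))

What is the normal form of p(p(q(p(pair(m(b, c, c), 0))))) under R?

1. p(p(q(p(pair(m(b, c, c), 0)))))  →  p(p(q(p(pair(b, 0)))))   [R1 at 1.1.1.1.1]
2. p(p(q(p(pair(b, 0)))))  →  p(p(c))   [R2 at 1.1]

p(p(c))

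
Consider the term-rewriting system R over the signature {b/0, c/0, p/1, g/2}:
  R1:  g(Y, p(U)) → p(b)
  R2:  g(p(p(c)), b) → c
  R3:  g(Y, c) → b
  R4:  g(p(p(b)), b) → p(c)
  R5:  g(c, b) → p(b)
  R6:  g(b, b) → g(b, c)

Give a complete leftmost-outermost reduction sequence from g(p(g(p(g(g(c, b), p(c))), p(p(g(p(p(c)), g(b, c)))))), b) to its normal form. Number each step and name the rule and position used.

p(c)

1. g(p(g(p(g(g(c, b), p(c))), p(p(g(p(p(c)), g(b, c)))))), b)  →  g(p(p(b)), b)   [R1 at 1.1]
2. g(p(p(b)), b)  →  p(c)   [R4 at ε]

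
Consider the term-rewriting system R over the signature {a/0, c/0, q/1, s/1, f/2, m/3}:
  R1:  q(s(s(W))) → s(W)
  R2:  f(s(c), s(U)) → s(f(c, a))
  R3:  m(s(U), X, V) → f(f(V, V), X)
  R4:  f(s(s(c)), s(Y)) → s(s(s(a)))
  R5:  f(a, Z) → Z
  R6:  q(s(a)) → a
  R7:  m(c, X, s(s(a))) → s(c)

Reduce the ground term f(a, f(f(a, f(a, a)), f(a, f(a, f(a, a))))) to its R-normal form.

1. f(a, f(f(a, f(a, a)), f(a, f(a, f(a, a)))))  →  f(f(a, f(a, a)), f(a, f(a, f(a, a))))   [R5 at ε]
2. f(f(a, f(a, a)), f(a, f(a, f(a, a))))  →  f(f(a, a), f(a, f(a, f(a, a))))   [R5 at 1]
3. f(f(a, a), f(a, f(a, f(a, a))))  →  f(a, f(a, f(a, f(a, a))))   [R5 at 1]
4. f(a, f(a, f(a, f(a, a))))  →  f(a, f(a, f(a, a)))   [R5 at ε]
5. f(a, f(a, f(a, a)))  →  f(a, f(a, a))   [R5 at ε]
6. f(a, f(a, a))  →  f(a, a)   [R5 at ε]
7. f(a, a)  →  a   [R5 at ε]

a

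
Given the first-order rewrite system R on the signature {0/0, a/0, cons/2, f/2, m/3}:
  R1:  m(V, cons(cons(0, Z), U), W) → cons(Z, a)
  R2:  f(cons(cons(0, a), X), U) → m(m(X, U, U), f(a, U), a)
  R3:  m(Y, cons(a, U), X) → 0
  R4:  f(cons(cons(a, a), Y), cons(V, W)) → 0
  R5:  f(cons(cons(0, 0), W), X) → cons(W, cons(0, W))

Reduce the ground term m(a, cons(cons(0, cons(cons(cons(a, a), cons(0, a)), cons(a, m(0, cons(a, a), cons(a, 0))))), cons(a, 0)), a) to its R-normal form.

1. m(a, cons(cons(0, cons(cons(cons(a, a), cons(0, a)), cons(a, m(0, cons(a, a), cons(a, 0))))), cons(a, 0)), a)  →  cons(cons(cons(cons(a, a), cons(0, a)), cons(a, m(0, cons(a, a), cons(a, 0)))), a)   [R1 at ε]
2. cons(cons(cons(cons(a, a), cons(0, a)), cons(a, m(0, cons(a, a), cons(a, 0)))), a)  →  cons(cons(cons(cons(a, a), cons(0, a)), cons(a, 0)), a)   [R3 at 1.2.2]

cons(cons(cons(cons(a, a), cons(0, a)), cons(a, 0)), a)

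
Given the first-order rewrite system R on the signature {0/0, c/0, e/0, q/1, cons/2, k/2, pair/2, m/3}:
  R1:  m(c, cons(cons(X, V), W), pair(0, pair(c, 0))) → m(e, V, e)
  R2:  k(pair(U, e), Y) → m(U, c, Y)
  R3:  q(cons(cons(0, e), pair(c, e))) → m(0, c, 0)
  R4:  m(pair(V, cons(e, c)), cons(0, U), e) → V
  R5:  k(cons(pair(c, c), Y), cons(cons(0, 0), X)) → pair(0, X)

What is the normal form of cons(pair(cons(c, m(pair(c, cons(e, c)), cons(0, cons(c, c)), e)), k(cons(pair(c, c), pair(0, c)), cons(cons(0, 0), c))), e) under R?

cons(pair(cons(c, c), pair(0, c)), e)

1. cons(pair(cons(c, m(pair(c, cons(e, c)), cons(0, cons(c, c)), e)), k(cons(pair(c, c), pair(0, c)), cons(cons(0, 0), c))), e)  →  cons(pair(cons(c, c), k(cons(pair(c, c), pair(0, c)), cons(cons(0, 0), c))), e)   [R4 at 1.1.2]
2. cons(pair(cons(c, c), k(cons(pair(c, c), pair(0, c)), cons(cons(0, 0), c))), e)  →  cons(pair(cons(c, c), pair(0, c)), e)   [R5 at 1.2]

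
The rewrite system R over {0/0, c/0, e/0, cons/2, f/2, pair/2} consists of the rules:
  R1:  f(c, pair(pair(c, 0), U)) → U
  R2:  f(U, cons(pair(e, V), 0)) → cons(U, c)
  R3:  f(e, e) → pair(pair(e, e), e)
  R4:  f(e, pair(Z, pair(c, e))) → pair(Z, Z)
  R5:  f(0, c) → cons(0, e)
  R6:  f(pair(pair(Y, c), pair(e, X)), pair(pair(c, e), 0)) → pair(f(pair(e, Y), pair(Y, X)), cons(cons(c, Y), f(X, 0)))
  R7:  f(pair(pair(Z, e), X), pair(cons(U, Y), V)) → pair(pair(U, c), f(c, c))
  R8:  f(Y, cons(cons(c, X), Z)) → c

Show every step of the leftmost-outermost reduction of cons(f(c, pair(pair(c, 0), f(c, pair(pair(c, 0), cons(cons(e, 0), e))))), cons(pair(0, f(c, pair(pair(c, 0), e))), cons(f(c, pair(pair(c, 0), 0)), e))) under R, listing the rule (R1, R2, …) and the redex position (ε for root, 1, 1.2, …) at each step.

1. cons(f(c, pair(pair(c, 0), f(c, pair(pair(c, 0), cons(cons(e, 0), e))))), cons(pair(0, f(c, pair(pair(c, 0), e))), cons(f(c, pair(pair(c, 0), 0)), e)))  →  cons(f(c, pair(pair(c, 0), cons(cons(e, 0), e))), cons(pair(0, f(c, pair(pair(c, 0), e))), cons(f(c, pair(pair(c, 0), 0)), e)))   [R1 at 1]
2. cons(f(c, pair(pair(c, 0), cons(cons(e, 0), e))), cons(pair(0, f(c, pair(pair(c, 0), e))), cons(f(c, pair(pair(c, 0), 0)), e)))  →  cons(cons(cons(e, 0), e), cons(pair(0, f(c, pair(pair(c, 0), e))), cons(f(c, pair(pair(c, 0), 0)), e)))   [R1 at 1]
3. cons(cons(cons(e, 0), e), cons(pair(0, f(c, pair(pair(c, 0), e))), cons(f(c, pair(pair(c, 0), 0)), e)))  →  cons(cons(cons(e, 0), e), cons(pair(0, e), cons(f(c, pair(pair(c, 0), 0)), e)))   [R1 at 2.1.2]
4. cons(cons(cons(e, 0), e), cons(pair(0, e), cons(f(c, pair(pair(c, 0), 0)), e)))  →  cons(cons(cons(e, 0), e), cons(pair(0, e), cons(0, e)))   [R1 at 2.2.1]

cons(cons(cons(e, 0), e), cons(pair(0, e), cons(0, e)))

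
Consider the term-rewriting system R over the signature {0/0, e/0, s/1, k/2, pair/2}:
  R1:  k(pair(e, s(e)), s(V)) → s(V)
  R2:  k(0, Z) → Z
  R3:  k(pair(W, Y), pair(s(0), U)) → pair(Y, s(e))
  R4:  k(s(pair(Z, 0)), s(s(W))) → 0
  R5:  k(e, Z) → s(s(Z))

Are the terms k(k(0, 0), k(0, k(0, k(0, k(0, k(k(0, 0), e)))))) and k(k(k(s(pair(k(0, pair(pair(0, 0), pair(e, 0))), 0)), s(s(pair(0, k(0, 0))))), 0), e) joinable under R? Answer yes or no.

yes — NF(t₁) = e, NF(t₂) = e

Reduce t₁ = k(k(0, 0), k(0, k(0, k(0, k(0, k(k(0, 0), e)))))):
1. k(k(0, 0), k(0, k(0, k(0, k(0, k(k(0, 0), e))))))  →  k(0, k(0, k(0, k(0, k(0, k(k(0, 0), e))))))   [R2 at 1]
2. k(0, k(0, k(0, k(0, k(0, k(k(0, 0), e))))))  →  k(0, k(0, k(0, k(0, k(k(0, 0), e)))))   [R2 at ε]
3. k(0, k(0, k(0, k(0, k(k(0, 0), e)))))  →  k(0, k(0, k(0, k(k(0, 0), e))))   [R2 at ε]
4. k(0, k(0, k(0, k(k(0, 0), e))))  →  k(0, k(0, k(k(0, 0), e)))   [R2 at ε]
5. k(0, k(0, k(k(0, 0), e)))  →  k(0, k(k(0, 0), e))   [R2 at ε]
6. k(0, k(k(0, 0), e))  →  k(k(0, 0), e)   [R2 at ε]
7. k(k(0, 0), e)  →  k(0, e)   [R2 at 1]
8. k(0, e)  →  e   [R2 at ε]

Reduce t₂ = k(k(k(s(pair(k(0, pair(pair(0, 0), pair(e, 0))), 0)), s(s(pair(0, k(0, 0))))), 0), e):
1. k(k(k(s(pair(k(0, pair(pair(0, 0), pair(e, 0))), 0)), s(s(pair(0, k(0, 0))))), 0), e)  →  k(k(0, 0), e)   [R4 at 1.1]
2. k(k(0, 0), e)  →  k(0, e)   [R2 at 1]
3. k(0, e)  →  e   [R2 at ε]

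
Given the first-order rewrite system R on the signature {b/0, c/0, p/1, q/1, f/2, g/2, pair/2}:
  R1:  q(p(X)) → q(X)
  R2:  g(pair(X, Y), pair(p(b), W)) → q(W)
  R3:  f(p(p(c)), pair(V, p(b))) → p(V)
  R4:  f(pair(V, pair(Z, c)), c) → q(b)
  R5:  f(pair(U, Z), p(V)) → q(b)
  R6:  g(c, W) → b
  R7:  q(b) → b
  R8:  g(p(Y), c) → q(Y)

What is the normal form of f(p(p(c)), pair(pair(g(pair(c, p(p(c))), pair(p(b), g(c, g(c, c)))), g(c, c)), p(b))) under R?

p(pair(b, b))

1. f(p(p(c)), pair(pair(g(pair(c, p(p(c))), pair(p(b), g(c, g(c, c)))), g(c, c)), p(b)))  →  p(pair(g(pair(c, p(p(c))), pair(p(b), g(c, g(c, c)))), g(c, c)))   [R3 at ε]
2. p(pair(g(pair(c, p(p(c))), pair(p(b), g(c, g(c, c)))), g(c, c)))  →  p(pair(q(g(c, g(c, c))), g(c, c)))   [R2 at 1.1]
3. p(pair(q(g(c, g(c, c))), g(c, c)))  →  p(pair(q(b), g(c, c)))   [R6 at 1.1.1]
4. p(pair(q(b), g(c, c)))  →  p(pair(b, g(c, c)))   [R7 at 1.1]
5. p(pair(b, g(c, c)))  →  p(pair(b, b))   [R6 at 1.2]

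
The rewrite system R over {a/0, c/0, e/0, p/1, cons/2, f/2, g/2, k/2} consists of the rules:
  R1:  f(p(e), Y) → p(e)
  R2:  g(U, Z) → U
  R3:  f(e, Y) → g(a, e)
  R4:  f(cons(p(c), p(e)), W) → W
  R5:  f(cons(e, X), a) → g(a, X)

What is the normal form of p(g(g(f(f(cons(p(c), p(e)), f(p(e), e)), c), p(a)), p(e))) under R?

1. p(g(g(f(f(cons(p(c), p(e)), f(p(e), e)), c), p(a)), p(e)))  →  p(g(f(f(cons(p(c), p(e)), f(p(e), e)), c), p(a)))   [R2 at 1]
2. p(g(f(f(cons(p(c), p(e)), f(p(e), e)), c), p(a)))  →  p(f(f(cons(p(c), p(e)), f(p(e), e)), c))   [R2 at 1]
3. p(f(f(cons(p(c), p(e)), f(p(e), e)), c))  →  p(f(f(p(e), e), c))   [R4 at 1.1]
4. p(f(f(p(e), e), c))  →  p(f(p(e), c))   [R1 at 1.1]
5. p(f(p(e), c))  →  p(p(e))   [R1 at 1]

p(p(e))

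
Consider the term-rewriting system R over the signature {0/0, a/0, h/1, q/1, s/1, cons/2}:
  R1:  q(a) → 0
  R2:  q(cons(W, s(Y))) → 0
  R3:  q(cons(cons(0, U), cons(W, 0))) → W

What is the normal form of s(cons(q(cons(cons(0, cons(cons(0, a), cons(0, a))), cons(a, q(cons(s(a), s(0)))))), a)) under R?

s(cons(a, a))

1. s(cons(q(cons(cons(0, cons(cons(0, a), cons(0, a))), cons(a, q(cons(s(a), s(0)))))), a))  →  s(cons(q(cons(cons(0, cons(cons(0, a), cons(0, a))), cons(a, 0))), a))   [R2 at 1.1.1.2.2]
2. s(cons(q(cons(cons(0, cons(cons(0, a), cons(0, a))), cons(a, 0))), a))  →  s(cons(a, a))   [R3 at 1.1]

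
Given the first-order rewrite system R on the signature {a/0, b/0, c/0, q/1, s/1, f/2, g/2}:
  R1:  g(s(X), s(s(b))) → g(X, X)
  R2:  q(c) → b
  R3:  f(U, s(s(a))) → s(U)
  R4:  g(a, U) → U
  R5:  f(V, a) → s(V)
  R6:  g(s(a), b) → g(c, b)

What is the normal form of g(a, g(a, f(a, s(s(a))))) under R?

1. g(a, g(a, f(a, s(s(a)))))  →  g(a, f(a, s(s(a))))   [R4 at ε]
2. g(a, f(a, s(s(a))))  →  f(a, s(s(a)))   [R4 at ε]
3. f(a, s(s(a)))  →  s(a)   [R3 at ε]

s(a)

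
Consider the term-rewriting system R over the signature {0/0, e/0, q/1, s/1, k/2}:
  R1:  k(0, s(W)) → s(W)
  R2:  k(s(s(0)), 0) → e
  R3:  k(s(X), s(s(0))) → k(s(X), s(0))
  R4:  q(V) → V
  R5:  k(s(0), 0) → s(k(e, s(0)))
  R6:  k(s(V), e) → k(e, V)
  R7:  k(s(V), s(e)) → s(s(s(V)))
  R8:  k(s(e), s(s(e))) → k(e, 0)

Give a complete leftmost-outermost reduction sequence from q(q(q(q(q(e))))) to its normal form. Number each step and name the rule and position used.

1. q(q(q(q(q(e)))))  →  q(q(q(q(e))))   [R4 at ε]
2. q(q(q(q(e))))  →  q(q(q(e)))   [R4 at ε]
3. q(q(q(e)))  →  q(q(e))   [R4 at ε]
4. q(q(e))  →  q(e)   [R4 at ε]
5. q(e)  →  e   [R4 at ε]

e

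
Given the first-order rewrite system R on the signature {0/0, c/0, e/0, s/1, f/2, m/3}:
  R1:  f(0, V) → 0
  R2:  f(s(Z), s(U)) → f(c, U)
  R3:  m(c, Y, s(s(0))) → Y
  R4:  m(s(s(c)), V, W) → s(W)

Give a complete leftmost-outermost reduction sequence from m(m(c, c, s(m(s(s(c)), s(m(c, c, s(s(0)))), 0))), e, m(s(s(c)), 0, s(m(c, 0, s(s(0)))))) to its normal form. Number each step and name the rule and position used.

e

1. m(m(c, c, s(m(s(s(c)), s(m(c, c, s(s(0)))), 0))), e, m(s(s(c)), 0, s(m(c, 0, s(s(0))))))  →  m(m(c, c, s(s(0))), e, m(s(s(c)), 0, s(m(c, 0, s(s(0))))))   [R4 at 1.3.1]
2. m(m(c, c, s(s(0))), e, m(s(s(c)), 0, s(m(c, 0, s(s(0))))))  →  m(c, e, m(s(s(c)), 0, s(m(c, 0, s(s(0))))))   [R3 at 1]
3. m(c, e, m(s(s(c)), 0, s(m(c, 0, s(s(0))))))  →  m(c, e, s(s(m(c, 0, s(s(0))))))   [R4 at 3]
4. m(c, e, s(s(m(c, 0, s(s(0))))))  →  m(c, e, s(s(0)))   [R3 at 3.1.1]
5. m(c, e, s(s(0)))  →  e   [R3 at ε]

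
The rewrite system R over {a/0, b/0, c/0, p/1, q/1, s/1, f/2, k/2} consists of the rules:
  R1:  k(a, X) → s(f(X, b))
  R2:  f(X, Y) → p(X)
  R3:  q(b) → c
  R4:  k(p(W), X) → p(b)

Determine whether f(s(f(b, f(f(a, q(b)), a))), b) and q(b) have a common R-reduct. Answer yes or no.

Reduce t₁ = f(s(f(b, f(f(a, q(b)), a))), b):
1. f(s(f(b, f(f(a, q(b)), a))), b)  →  p(s(f(b, f(f(a, q(b)), a))))   [R2 at ε]
2. p(s(f(b, f(f(a, q(b)), a))))  →  p(s(p(b)))   [R2 at 1.1]

Reduce t₂ = q(b):
1. q(b)  →  c   [R3 at ε]

no — NF(t₁) = p(s(p(b))), NF(t₂) = c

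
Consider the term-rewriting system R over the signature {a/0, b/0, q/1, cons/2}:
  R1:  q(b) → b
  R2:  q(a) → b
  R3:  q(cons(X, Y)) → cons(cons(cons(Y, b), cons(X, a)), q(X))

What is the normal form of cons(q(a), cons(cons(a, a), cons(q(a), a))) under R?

1. cons(q(a), cons(cons(a, a), cons(q(a), a)))  →  cons(b, cons(cons(a, a), cons(q(a), a)))   [R2 at 1]
2. cons(b, cons(cons(a, a), cons(q(a), a)))  →  cons(b, cons(cons(a, a), cons(b, a)))   [R2 at 2.2.1]

cons(b, cons(cons(a, a), cons(b, a)))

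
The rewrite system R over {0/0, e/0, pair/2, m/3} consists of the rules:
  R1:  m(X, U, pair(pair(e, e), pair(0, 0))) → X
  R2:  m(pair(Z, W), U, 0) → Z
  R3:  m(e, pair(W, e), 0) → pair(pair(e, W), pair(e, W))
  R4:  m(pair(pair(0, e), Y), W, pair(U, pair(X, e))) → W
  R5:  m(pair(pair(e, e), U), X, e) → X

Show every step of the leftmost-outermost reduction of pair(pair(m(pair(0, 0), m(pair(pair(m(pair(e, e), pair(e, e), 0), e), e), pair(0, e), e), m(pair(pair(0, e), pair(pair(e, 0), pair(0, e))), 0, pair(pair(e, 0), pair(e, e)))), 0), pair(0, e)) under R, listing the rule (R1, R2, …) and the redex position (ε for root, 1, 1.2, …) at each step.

1. pair(pair(m(pair(0, 0), m(pair(pair(m(pair(e, e), pair(e, e), 0), e), e), pair(0, e), e), m(pair(pair(0, e), pair(pair(e, 0), pair(0, e))), 0, pair(pair(e, 0), pair(e, e)))), 0), pair(0, e))  →  pair(pair(m(pair(0, 0), m(pair(pair(e, e), e), pair(0, e), e), m(pair(pair(0, e), pair(pair(e, 0), pair(0, e))), 0, pair(pair(e, 0), pair(e, e)))), 0), pair(0, e))   [R2 at 1.1.2.1.1.1]
2. pair(pair(m(pair(0, 0), m(pair(pair(e, e), e), pair(0, e), e), m(pair(pair(0, e), pair(pair(e, 0), pair(0, e))), 0, pair(pair(e, 0), pair(e, e)))), 0), pair(0, e))  →  pair(pair(m(pair(0, 0), pair(0, e), m(pair(pair(0, e), pair(pair(e, 0), pair(0, e))), 0, pair(pair(e, 0), pair(e, e)))), 0), pair(0, e))   [R5 at 1.1.2]
3. pair(pair(m(pair(0, 0), pair(0, e), m(pair(pair(0, e), pair(pair(e, 0), pair(0, e))), 0, pair(pair(e, 0), pair(e, e)))), 0), pair(0, e))  →  pair(pair(m(pair(0, 0), pair(0, e), 0), 0), pair(0, e))   [R4 at 1.1.3]
4. pair(pair(m(pair(0, 0), pair(0, e), 0), 0), pair(0, e))  →  pair(pair(0, 0), pair(0, e))   [R2 at 1.1]

pair(pair(0, 0), pair(0, e))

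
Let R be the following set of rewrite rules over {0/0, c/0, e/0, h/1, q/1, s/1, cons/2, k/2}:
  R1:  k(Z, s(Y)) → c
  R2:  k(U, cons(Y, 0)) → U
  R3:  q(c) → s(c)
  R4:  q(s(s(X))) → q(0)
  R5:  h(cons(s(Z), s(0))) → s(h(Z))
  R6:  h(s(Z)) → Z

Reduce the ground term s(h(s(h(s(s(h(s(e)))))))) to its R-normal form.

s(s(e))

1. s(h(s(h(s(s(h(s(e))))))))  →  s(h(s(s(h(s(e))))))   [R6 at 1]
2. s(h(s(s(h(s(e))))))  →  s(s(h(s(e))))   [R6 at 1]
3. s(s(h(s(e))))  →  s(s(e))   [R6 at 1.1]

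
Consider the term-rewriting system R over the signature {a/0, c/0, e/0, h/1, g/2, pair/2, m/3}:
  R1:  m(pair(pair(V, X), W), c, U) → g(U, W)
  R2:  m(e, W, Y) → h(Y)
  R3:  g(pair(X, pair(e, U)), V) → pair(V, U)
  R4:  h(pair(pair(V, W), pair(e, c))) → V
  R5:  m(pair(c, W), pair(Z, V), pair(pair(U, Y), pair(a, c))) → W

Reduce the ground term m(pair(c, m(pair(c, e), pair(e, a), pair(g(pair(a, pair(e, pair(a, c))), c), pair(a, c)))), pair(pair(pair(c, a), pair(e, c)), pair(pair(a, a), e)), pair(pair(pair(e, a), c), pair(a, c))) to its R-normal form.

e

1. m(pair(c, m(pair(c, e), pair(e, a), pair(g(pair(a, pair(e, pair(a, c))), c), pair(a, c)))), pair(pair(pair(c, a), pair(e, c)), pair(pair(a, a), e)), pair(pair(pair(e, a), c), pair(a, c)))  →  m(pair(c, e), pair(e, a), pair(g(pair(a, pair(e, pair(a, c))), c), pair(a, c)))   [R5 at ε]
2. m(pair(c, e), pair(e, a), pair(g(pair(a, pair(e, pair(a, c))), c), pair(a, c)))  →  m(pair(c, e), pair(e, a), pair(pair(c, pair(a, c)), pair(a, c)))   [R3 at 3.1]
3. m(pair(c, e), pair(e, a), pair(pair(c, pair(a, c)), pair(a, c)))  →  e   [R5 at ε]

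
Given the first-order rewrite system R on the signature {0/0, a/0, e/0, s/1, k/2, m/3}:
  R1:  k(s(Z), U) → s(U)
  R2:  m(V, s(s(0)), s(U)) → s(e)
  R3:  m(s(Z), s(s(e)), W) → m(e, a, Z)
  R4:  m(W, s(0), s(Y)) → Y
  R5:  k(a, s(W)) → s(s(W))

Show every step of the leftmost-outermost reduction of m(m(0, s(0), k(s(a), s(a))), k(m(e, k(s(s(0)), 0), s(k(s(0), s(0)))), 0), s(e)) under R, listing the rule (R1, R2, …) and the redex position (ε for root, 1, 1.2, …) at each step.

e

1. m(m(0, s(0), k(s(a), s(a))), k(m(e, k(s(s(0)), 0), s(k(s(0), s(0)))), 0), s(e))  →  m(m(0, s(0), s(s(a))), k(m(e, k(s(s(0)), 0), s(k(s(0), s(0)))), 0), s(e))   [R1 at 1.3]
2. m(m(0, s(0), s(s(a))), k(m(e, k(s(s(0)), 0), s(k(s(0), s(0)))), 0), s(e))  →  m(s(a), k(m(e, k(s(s(0)), 0), s(k(s(0), s(0)))), 0), s(e))   [R4 at 1]
3. m(s(a), k(m(e, k(s(s(0)), 0), s(k(s(0), s(0)))), 0), s(e))  →  m(s(a), k(m(e, s(0), s(k(s(0), s(0)))), 0), s(e))   [R1 at 2.1.2]
4. m(s(a), k(m(e, s(0), s(k(s(0), s(0)))), 0), s(e))  →  m(s(a), k(k(s(0), s(0)), 0), s(e))   [R4 at 2.1]
5. m(s(a), k(k(s(0), s(0)), 0), s(e))  →  m(s(a), k(s(s(0)), 0), s(e))   [R1 at 2.1]
6. m(s(a), k(s(s(0)), 0), s(e))  →  m(s(a), s(0), s(e))   [R1 at 2]
7. m(s(a), s(0), s(e))  →  e   [R4 at ε]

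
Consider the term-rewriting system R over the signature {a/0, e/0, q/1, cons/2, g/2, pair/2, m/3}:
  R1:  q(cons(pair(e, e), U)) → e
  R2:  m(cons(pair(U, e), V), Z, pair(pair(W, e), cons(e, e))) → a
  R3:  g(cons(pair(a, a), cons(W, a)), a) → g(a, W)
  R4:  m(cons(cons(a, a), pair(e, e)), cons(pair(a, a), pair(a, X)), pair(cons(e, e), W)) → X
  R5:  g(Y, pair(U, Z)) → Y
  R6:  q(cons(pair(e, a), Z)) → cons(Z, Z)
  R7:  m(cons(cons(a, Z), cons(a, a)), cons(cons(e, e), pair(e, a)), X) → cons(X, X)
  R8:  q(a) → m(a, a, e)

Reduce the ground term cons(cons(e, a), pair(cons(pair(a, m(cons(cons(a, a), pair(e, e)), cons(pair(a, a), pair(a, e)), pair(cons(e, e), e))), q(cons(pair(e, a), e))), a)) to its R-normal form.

1. cons(cons(e, a), pair(cons(pair(a, m(cons(cons(a, a), pair(e, e)), cons(pair(a, a), pair(a, e)), pair(cons(e, e), e))), q(cons(pair(e, a), e))), a))  →  cons(cons(e, a), pair(cons(pair(a, e), q(cons(pair(e, a), e))), a))   [R4 at 2.1.1.2]
2. cons(cons(e, a), pair(cons(pair(a, e), q(cons(pair(e, a), e))), a))  →  cons(cons(e, a), pair(cons(pair(a, e), cons(e, e)), a))   [R6 at 2.1.2]

cons(cons(e, a), pair(cons(pair(a, e), cons(e, e)), a))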